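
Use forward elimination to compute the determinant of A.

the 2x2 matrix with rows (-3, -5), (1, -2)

det(A) = 11

Forward elimination:
R2 <- R2 - (-1/3)*R1:  [     0  -11/3 ]
Upper-triangular form:
[ -3     -5 ]
[  0  -11/3 ]
det(A) = (-1)^0 * (-3) * (-11/3) = 11  (0 row swaps -> sign +1)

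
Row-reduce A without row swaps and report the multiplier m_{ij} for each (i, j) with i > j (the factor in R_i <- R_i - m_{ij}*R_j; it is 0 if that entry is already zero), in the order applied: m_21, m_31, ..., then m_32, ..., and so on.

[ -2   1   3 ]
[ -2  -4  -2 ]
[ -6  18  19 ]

Forward elimination:
R2 <- R2 - (1)*R1:  [  0  -5  -5 ]
R3 <- R3 - (3)*R1:  [  0  15  10 ]
R3 <- R3 - (-3)*R2:  [  0   0  -5 ]
Multipliers (in order of application): m_{21} = 1, m_{31} = 3, m_{32} = -3

multipliers: 1, 3, -3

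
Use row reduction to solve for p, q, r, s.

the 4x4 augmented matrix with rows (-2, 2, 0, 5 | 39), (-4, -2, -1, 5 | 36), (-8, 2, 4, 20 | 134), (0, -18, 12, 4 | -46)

(-4, 3, -1, 5)

Forward elimination on [A|b]:
R2 <- R2 - (2)*R1:  [   0   -6   -1   -5  -42 ]
R3 <- R3 - (4)*R1:  [   0   -6    4    0  -22 ]
R3 <- R3 - (1)*R2:  [  0   0   5   5  20 ]
R4 <- R4 - (3)*R2:  [  0   0  15  19  80 ]
R4 <- R4 - (3)*R3:  [  0   0   0   4  20 ]
Row echelon form:
[ -2   2   0   5  |   39 ]
[  0  -6  -1  -5  |  -42 ]
[  0   0   5   5  |   20 ]
[  0   0   0   4  |   20 ]
Back-substitution:
s = (20) / 4 = 5
r = (20 - (5)*(5)) / 5 = -1
q = (-42 - (-1)*(-1) - (-5)*(5)) / -6 = 3
p = (39 - (2)*(3) - (5)*(5)) / -2 = -4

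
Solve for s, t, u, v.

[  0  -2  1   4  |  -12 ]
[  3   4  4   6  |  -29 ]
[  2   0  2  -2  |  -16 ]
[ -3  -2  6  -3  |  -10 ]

(-5, 2, -4, -1)

Forward elimination on [A|b]:
R1 <-> R2   (pivot in column 1 was zero)
[  3   4  4   6  -29 ]
[  0  -2  1   4  -12 ]
[  2   0  2  -2  -16 ]
[ -3  -2  6  -3  -10 ]
R3 <- R3 - (2/3)*R1:  [    0  -8/3  -2/3    -6  10/3 ]
R4 <- R4 - (-1)*R1:  [   0    2   10    3  -39 ]
R3 <- R3 - (4/3)*R2:  [     0      0     -2  -34/3   58/3 ]
R4 <- R4 - (-1)*R2:  [   0    0   11    7  -51 ]
R4 <- R4 - (-11/2)*R3:  [      0       0       0  -166/3   166/3 ]
Row echelon form:
[ 3   4   4       6  |    -29 ]
[ 0  -2   1       4  |    -12 ]
[ 0   0  -2   -34/3  |   58/3 ]
[ 0   0   0  -166/3  |  166/3 ]
Back-substitution:
v = (166/3) / (-166/3) = -1
u = (58/3 - (-34/3)*(-1)) / -2 = -4
t = (-12 - (1)*(-4) - (4)*(-1)) / -2 = 2
s = (-29 - (4)*(2) - (4)*(-4) - (6)*(-1)) / 3 = -5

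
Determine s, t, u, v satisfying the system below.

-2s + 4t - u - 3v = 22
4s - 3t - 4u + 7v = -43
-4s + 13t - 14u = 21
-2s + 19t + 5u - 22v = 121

(-3, 5, 4, 0)

Forward elimination on [A|b]:
R2 <- R2 - (-2)*R1:  [  0   5  -6   1   1 ]
R3 <- R3 - (2)*R1:  [   0    5  -12    6  -23 ]
R4 <- R4 - (1)*R1:  [   0   15    6  -19   99 ]
R3 <- R3 - (1)*R2:  [   0    0   -6    5  -24 ]
R4 <- R4 - (3)*R2:  [   0    0   24  -22   96 ]
R4 <- R4 - (-4)*R3:  [  0   0   0  -2   0 ]
Row echelon form:
[ -2  4  -1  -3  |   22 ]
[  0  5  -6   1  |    1 ]
[  0  0  -6   5  |  -24 ]
[  0  0   0  -2  |    0 ]
Back-substitution:
v = (0) / -2 = 0
u = (-24 - (5)*(0)) / -6 = 4
t = (1 - (-6)*(4) - (1)*(0)) / 5 = 5
s = (22 - (4)*(5) - (-1)*(4) - (-3)*(0)) / -2 = -3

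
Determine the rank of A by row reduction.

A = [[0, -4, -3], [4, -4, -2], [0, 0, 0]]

Row reduction:
R1 <-> R2   (pivot in column 1 was zero)
[ 4  -4  -2 ]
[ 0  -4  -3 ]
[ 0   0   0 ]
Row echelon form:
[ 4  -4  -2 ]
[ 0  -4  -3 ]
[ 0   0   0 ]
Nonzero rows / pivot columns: 2

rank(A) = 2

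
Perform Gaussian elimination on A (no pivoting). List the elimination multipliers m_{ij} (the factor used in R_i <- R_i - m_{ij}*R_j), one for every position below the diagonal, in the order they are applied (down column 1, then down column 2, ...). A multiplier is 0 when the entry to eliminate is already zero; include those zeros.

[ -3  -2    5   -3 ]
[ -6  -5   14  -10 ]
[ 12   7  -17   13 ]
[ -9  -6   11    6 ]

multipliers: 2, -4, 3, 1, 0, 4

Forward elimination:
R2 <- R2 - (2)*R1:  [  0  -1   4  -4 ]
R3 <- R3 - (-4)*R1:  [  0  -1   3   1 ]
R4 <- R4 - (3)*R1:  [  0   0  -4  15 ]
R3 <- R3 - (1)*R2:  [  0   0  -1   5 ]
R4: entry in column 2 is already 0 -> m_{42} = 0 (no row operation needed)
R4 <- R4 - (4)*R3:  [  0   0   0  -5 ]
Multipliers (in order of application): m_{21} = 2, m_{31} = -4, m_{41} = 3, m_{32} = 1, m_{42} = 0, m_{43} = 4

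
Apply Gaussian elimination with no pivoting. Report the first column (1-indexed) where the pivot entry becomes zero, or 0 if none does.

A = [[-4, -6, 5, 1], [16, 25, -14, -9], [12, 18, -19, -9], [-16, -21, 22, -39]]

first zero-pivot column = 0

Naive forward elimination:
R2 <- R2 - (-4)*R1:  [  0   1   6  -5 ]
R3 <- R3 - (-3)*R1:  [  0   0  -4  -6 ]
R4 <- R4 - (4)*R1:  [   0    3    2  -43 ]
R4 <- R4 - (3)*R2:  [   0    0  -16  -28 ]
R4 <- R4 - (4)*R3:  [  0   0   0  -4 ]
All pivots nonzero; naive elimination completes without hitting a zero pivot.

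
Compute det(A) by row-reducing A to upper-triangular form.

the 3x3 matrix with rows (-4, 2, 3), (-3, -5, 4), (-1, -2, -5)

Forward elimination:
R2 <- R2 - (3/4)*R1:  [     0  -13/2    7/4 ]
R3 <- R3 - (1/4)*R1:  [     0   -5/2  -23/4 ]
R3 <- R3 - (5/13)*R2:  [       0        0  -167/26 ]
Upper-triangular form:
[ -4      2        3 ]
[  0  -13/2      7/4 ]
[  0      0  -167/26 ]
det(A) = (-1)^0 * (-4) * (-13/2) * (-167/26) = -167  (0 row swaps -> sign +1)

det(A) = -167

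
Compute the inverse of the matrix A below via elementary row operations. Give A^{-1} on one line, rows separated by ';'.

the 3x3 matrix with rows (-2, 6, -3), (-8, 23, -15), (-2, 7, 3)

Gauss-Jordan on [A | I]:
R1 <- (1/-2)*R1:  [    1    -3   3/2  |  -1/2     0     0 ]
R2 <- R2 - (-8)*R1:  [  0  -1  -3  |  -4   1   0 ]
R3 <- R3 - (-2)*R1:  [  0   1   6  |  -1   0   1 ]
R2 <- (1/-1)*R2:  [  0   1   3  |   4  -1   0 ]
R1 <- R1 - (-3)*R2:  [    1     0  21/2  |  23/2    -3     0 ]
R3 <- R3 - (1)*R2:  [  0   0   3  |  -5   1   1 ]
R3 <- (1/3)*R3:  [    0     0     1  |  -5/3   1/3   1/3 ]
R1 <- R1 - (21/2)*R3:  [     1      0      0  |     29  -13/2   -7/2 ]
R2 <- R2 - (3)*R3:  [  0   1   0  |   9  -2  -1 ]
Right block of [I | A^{-1}] is the inverse:
[   29  -13/2  -7/2 ]
[    9     -2    -1 ]
[ -5/3    1/3   1/3 ]

inverse = [29 -13/2 -7/2; 9 -2 -1; -5/3 1/3 1/3]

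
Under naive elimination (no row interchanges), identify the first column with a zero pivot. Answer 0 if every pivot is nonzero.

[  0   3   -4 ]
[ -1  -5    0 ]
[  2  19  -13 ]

Naive forward elimination:
Pivot entry (1,1) is zero but row 2 has -1 in column 1 -> naive elimination stops; a row interchange (e.g. R1 <-> R2) would be required here.

first zero-pivot column = 1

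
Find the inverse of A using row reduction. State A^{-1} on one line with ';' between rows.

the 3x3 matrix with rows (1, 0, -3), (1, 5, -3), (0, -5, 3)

inverse = [0 1 1; -1/5 1/5 0; -1/3 1/3 1/3]

Gauss-Jordan on [A | I]:
R2 <- R2 - (1)*R1:  [  0   5   0  |  -1   1   0 ]
R2 <- (1/5)*R2:  [    0     1     0  |  -1/5   1/5     0 ]
R3 <- R3 - (-5)*R2:  [  0   0   3  |  -1   1   1 ]
R3 <- (1/3)*R3:  [    0     0     1  |  -1/3   1/3   1/3 ]
R1 <- R1 - (-3)*R3:  [ 1  0  0  |  0  1  1 ]
Right block of [I | A^{-1}] is the inverse:
[    0    1    1 ]
[ -1/5  1/5    0 ]
[ -1/3  1/3  1/3 ]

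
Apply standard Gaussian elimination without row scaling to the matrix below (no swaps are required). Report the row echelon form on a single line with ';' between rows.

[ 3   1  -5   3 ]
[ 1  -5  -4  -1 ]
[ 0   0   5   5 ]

Forward elimination:
R2 <- R2 - (1/3)*R1:  [     0  -16/3   -7/3     -2 ]
Row echelon form:
[ 3      1    -5   3 ]
[ 0  -16/3  -7/3  -2 ]
[ 0      0     5   5 ]

REF = [3 1 -5 3; 0 -16/3 -7/3 -2; 0 0 5 5]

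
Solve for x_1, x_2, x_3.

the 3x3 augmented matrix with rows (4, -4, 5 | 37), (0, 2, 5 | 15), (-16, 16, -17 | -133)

Forward elimination on [A|b]:
R3 <- R3 - (-4)*R1:  [  0   0   3  15 ]
Row echelon form:
[ 4  -4  5  |  37 ]
[ 0   2  5  |  15 ]
[ 0   0  3  |  15 ]
Back-substitution:
x_3 = (15) / 3 = 5
x_2 = (15 - (5)*(5)) / 2 = -5
x_1 = (37 - (-4)*(-5) - (5)*(5)) / 4 = -2

(-2, -5, 5)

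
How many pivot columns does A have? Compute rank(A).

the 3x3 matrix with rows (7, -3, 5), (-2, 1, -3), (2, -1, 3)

rank(A) = 2

Row reduction:
R2 <- R2 - (-2/7)*R1:  [     0    1/7  -11/7 ]
R3 <- R3 - (2/7)*R1:  [    0  -1/7  11/7 ]
R3 <- R3 - (-1)*R2:  [ 0  0  0 ]
Row echelon form:
[ 7   -3      5 ]
[ 0  1/7  -11/7 ]
[ 0    0      0 ]
Nonzero rows / pivot columns: 2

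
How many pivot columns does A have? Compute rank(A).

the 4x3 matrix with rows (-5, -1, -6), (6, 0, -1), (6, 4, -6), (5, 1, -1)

Row reduction:
R2 <- R2 - (-6/5)*R1:  [     0   -6/5  -41/5 ]
R3 <- R3 - (-6/5)*R1:  [     0   14/5  -66/5 ]
R4 <- R4 - (-1)*R1:  [  0   0  -7 ]
R3 <- R3 - (-7/3)*R2:  [     0      0  -97/3 ]
R4 <- R4 - (21/97)*R3:  [ 0  0  0 ]
Row echelon form:
[ -5    -1     -6 ]
[  0  -6/5  -41/5 ]
[  0     0  -97/3 ]
[  0     0      0 ]
Nonzero rows / pivot columns: 3

rank(A) = 3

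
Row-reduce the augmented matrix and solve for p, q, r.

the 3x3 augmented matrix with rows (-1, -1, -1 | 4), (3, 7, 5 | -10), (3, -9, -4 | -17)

(-4, 1, -1)

Forward elimination on [A|b]:
R2 <- R2 - (-3)*R1:  [ 0  4  2  2 ]
R3 <- R3 - (-3)*R1:  [   0  -12   -7   -5 ]
R3 <- R3 - (-3)*R2:  [  0   0  -1   1 ]
Row echelon form:
[ -1  -1  -1  |  4 ]
[  0   4   2  |  2 ]
[  0   0  -1  |  1 ]
Back-substitution:
r = (1) / -1 = -1
q = (2 - (2)*(-1)) / 4 = 1
p = (4 - (-1)*(1) - (-1)*(-1)) / -1 = -4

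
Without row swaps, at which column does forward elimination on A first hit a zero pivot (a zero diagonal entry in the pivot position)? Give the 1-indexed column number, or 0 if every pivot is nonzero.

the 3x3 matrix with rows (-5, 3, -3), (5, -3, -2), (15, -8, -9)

Naive forward elimination:
R2 <- R2 - (-1)*R1:  [  0   0  -5 ]
R3 <- R3 - (-3)*R1:  [   0    1  -18 ]
Matrix at this point:
[ -5  3   -3 ]
[  0  0   -5 ]
[  0  1  -18 ]
Pivot entry (2,2) is zero but row 3 has 1 in column 2 -> naive elimination stops; a row interchange (e.g. R2 <-> R3) would be required here.

first zero-pivot column = 2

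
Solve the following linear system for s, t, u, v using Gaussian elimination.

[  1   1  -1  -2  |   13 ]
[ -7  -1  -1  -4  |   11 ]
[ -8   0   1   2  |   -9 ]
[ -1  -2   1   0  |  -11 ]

Forward elimination on [A|b]:
R2 <- R2 - (-7)*R1:  [   0    6   -8  -18  102 ]
R3 <- R3 - (-8)*R1:  [   0    8   -7  -14   95 ]
R4 <- R4 - (-1)*R1:  [  0  -1   0  -2   2 ]
R3 <- R3 - (4/3)*R2:  [    0     0  11/3    10   -41 ]
R4 <- R4 - (-1/6)*R2:  [    0     0  -4/3    -5    19 ]
R4 <- R4 - (-4/11)*R3:  [      0       0       0  -15/11   45/11 ]
Row echelon form:
[ 1  1    -1      -2  |     13 ]
[ 0  6    -8     -18  |    102 ]
[ 0  0  11/3      10  |    -41 ]
[ 0  0     0  -15/11  |  45/11 ]
Back-substitution:
v = (45/11) / (-15/11) = -3
u = (-41 - (10)*(-3)) / (11/3) = -3
t = (102 - (-8)*(-3) - (-18)*(-3)) / 6 = 4
s = (13 - (1)*(4) - (-1)*(-3) - (-2)*(-3)) / 1 = 0

(0, 4, -3, -3)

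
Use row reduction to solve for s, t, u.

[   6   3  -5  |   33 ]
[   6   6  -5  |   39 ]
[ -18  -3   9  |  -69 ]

Forward elimination on [A|b]:
R2 <- R2 - (1)*R1:  [ 0  3  0  6 ]
R3 <- R3 - (-3)*R1:  [  0   6  -6  30 ]
R3 <- R3 - (2)*R2:  [  0   0  -6  18 ]
Row echelon form:
[ 6  3  -5  |  33 ]
[ 0  3   0  |   6 ]
[ 0  0  -6  |  18 ]
Back-substitution:
u = (18) / -6 = -3
t = (6) / 3 = 2
s = (33 - (3)*(2) - (-5)*(-3)) / 6 = 2

(2, 2, -3)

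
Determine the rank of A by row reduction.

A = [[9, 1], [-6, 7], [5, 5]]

Row reduction:
R2 <- R2 - (-2/3)*R1:  [    0  23/3 ]
R3 <- R3 - (5/9)*R1:  [    0  40/9 ]
R3 <- R3 - (40/69)*R2:  [ 0  0 ]
Row echelon form:
[ 9     1 ]
[ 0  23/3 ]
[ 0     0 ]
Nonzero rows / pivot columns: 2

rank(A) = 2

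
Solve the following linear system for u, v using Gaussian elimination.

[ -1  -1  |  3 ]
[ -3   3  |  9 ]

(-3, 0)

Forward elimination on [A|b]:
R2 <- R2 - (3)*R1:  [ 0  6  0 ]
Row echelon form:
[ -1  -1  |  3 ]
[  0   6  |  0 ]
Back-substitution:
v = (0) / 6 = 0
u = (3 - (-1)*(0)) / -1 = -3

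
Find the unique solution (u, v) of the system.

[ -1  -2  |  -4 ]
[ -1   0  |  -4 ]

(4, 0)

Forward elimination on [A|b]:
R2 <- R2 - (1)*R1:  [ 0  2  0 ]
Row echelon form:
[ -1  -2  |  -4 ]
[  0   2  |   0 ]
Back-substitution:
v = (0) / 2 = 0
u = (-4 - (-2)*(0)) / -1 = 4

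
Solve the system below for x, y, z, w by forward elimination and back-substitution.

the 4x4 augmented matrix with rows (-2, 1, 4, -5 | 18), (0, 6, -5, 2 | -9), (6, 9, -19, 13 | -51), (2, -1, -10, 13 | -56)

(5, 3, 5, -1)

Forward elimination on [A|b]:
R3 <- R3 - (-3)*R1:  [  0  12  -7  -2   3 ]
R4 <- R4 - (-1)*R1:  [   0    0   -6    8  -38 ]
R3 <- R3 - (2)*R2:  [  0   0   3  -6  21 ]
R4 <- R4 - (-2)*R3:  [  0   0   0  -4   4 ]
Row echelon form:
[ -2  1   4  -5  |  18 ]
[  0  6  -5   2  |  -9 ]
[  0  0   3  -6  |  21 ]
[  0  0   0  -4  |   4 ]
Back-substitution:
w = (4) / -4 = -1
z = (21 - (-6)*(-1)) / 3 = 5
y = (-9 - (-5)*(5) - (2)*(-1)) / 6 = 3
x = (18 - (1)*(3) - (4)*(5) - (-5)*(-1)) / -2 = 5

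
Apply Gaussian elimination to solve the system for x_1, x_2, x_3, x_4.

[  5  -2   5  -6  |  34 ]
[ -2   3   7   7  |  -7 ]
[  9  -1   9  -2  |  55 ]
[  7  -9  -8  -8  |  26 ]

(5, 1, 1, -1)

Forward elimination on [A|b]:
R2 <- R2 - (-2/5)*R1:  [    0  11/5     9  23/5  33/5 ]
R3 <- R3 - (9/5)*R1:  [     0   13/5      0   44/5  -31/5 ]
R4 <- R4 - (7/5)*R1:  [      0   -31/5     -15     2/5  -108/5 ]
R3 <- R3 - (13/11)*R2:  [       0        0  -117/11    37/11      -14 ]
R4 <- R4 - (-31/11)*R2:  [      0       0  114/11  147/11      -3 ]
R4 <- R4 - (-38/39)*R3:  [       0        0        0   649/39  -649/39 ]
Row echelon form:
[ 5    -2        5      -6  |       34 ]
[ 0  11/5        9    23/5  |     33/5 ]
[ 0     0  -117/11   37/11  |      -14 ]
[ 0     0        0  649/39  |  -649/39 ]
Back-substitution:
x_4 = (-649/39) / (649/39) = -1
x_3 = (-14 - (37/11)*(-1)) / (-117/11) = 1
x_2 = (33/5 - (9)*(1) - (23/5)*(-1)) / (11/5) = 1
x_1 = (34 - (-2)*(1) - (5)*(1) - (-6)*(-1)) / 5 = 5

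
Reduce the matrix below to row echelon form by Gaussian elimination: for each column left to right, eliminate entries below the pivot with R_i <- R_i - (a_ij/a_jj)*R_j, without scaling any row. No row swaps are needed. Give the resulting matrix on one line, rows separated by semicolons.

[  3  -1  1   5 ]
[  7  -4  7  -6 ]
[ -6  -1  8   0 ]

Forward elimination:
R2 <- R2 - (7/3)*R1:  [     0   -5/3   14/3  -53/3 ]
R3 <- R3 - (-2)*R1:  [  0  -3  10  10 ]
R3 <- R3 - (9/5)*R2:  [     0      0    8/5  209/5 ]
Row echelon form:
[ 3    -1     1      5 ]
[ 0  -5/3  14/3  -53/3 ]
[ 0     0   8/5  209/5 ]

REF = [3 -1 1 5; 0 -5/3 14/3 -53/3; 0 0 8/5 209/5]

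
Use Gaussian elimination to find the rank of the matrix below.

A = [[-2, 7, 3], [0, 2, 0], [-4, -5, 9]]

Row reduction:
R3 <- R3 - (2)*R1:  [   0  -19    3 ]
R3 <- R3 - (-19/2)*R2:  [ 0  0  3 ]
Row echelon form:
[ -2  7  3 ]
[  0  2  0 ]
[  0  0  3 ]
Nonzero rows / pivot columns: 3

rank(A) = 3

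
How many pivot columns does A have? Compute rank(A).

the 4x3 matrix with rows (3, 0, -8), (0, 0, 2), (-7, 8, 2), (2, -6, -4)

Row reduction:
R3 <- R3 - (-7/3)*R1:  [     0      8  -50/3 ]
R4 <- R4 - (2/3)*R1:  [   0   -6  4/3 ]
R2 <-> R3   (pivot in column 2 was zero)
[ 3   0     -8 ]
[ 0   8  -50/3 ]
[ 0   0      2 ]
[ 0  -6    4/3 ]
R4 <- R4 - (-3/4)*R2:  [     0      0  -67/6 ]
R4 <- R4 - (-67/12)*R3:  [ 0  0  0 ]
Row echelon form:
[ 3  0     -8 ]
[ 0  8  -50/3 ]
[ 0  0      2 ]
[ 0  0      0 ]
Nonzero rows / pivot columns: 3

rank(A) = 3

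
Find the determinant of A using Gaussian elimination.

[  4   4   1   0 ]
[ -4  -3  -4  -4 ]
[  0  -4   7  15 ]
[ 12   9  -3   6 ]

det(A) = 60

Forward elimination:
R2 <- R2 - (-1)*R1:  [  0   1  -3  -4 ]
R4 <- R4 - (3)*R1:  [  0  -3  -6   6 ]
R3 <- R3 - (-4)*R2:  [  0   0  -5  -1 ]
R4 <- R4 - (-3)*R2:  [   0    0  -15   -6 ]
R4 <- R4 - (3)*R3:  [  0   0   0  -3 ]
Upper-triangular form:
[ 4  4   1   0 ]
[ 0  1  -3  -4 ]
[ 0  0  -5  -1 ]
[ 0  0   0  -3 ]
det(A) = (-1)^0 * (4) * (1) * (-5) * (-3) = 60  (0 row swaps -> sign +1)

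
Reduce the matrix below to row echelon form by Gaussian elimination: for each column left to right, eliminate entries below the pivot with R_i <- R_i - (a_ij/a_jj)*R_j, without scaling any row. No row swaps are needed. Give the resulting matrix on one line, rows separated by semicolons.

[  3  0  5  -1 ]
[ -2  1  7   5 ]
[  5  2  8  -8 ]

REF = [3 0 5 -1; 0 1 31/3 13/3; 0 0 -21 -15]

Forward elimination:
R2 <- R2 - (-2/3)*R1:  [    0     1  31/3  13/3 ]
R3 <- R3 - (5/3)*R1:  [     0      2   -1/3  -19/3 ]
R3 <- R3 - (2)*R2:  [   0    0  -21  -15 ]
Row echelon form:
[ 3  0     5    -1 ]
[ 0  1  31/3  13/3 ]
[ 0  0   -21   -15 ]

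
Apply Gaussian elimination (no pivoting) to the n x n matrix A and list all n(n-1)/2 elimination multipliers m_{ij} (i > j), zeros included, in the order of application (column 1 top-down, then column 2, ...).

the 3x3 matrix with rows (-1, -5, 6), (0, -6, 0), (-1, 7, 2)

multipliers: 0, 1, -2

Forward elimination:
R2: entry in column 1 is already 0 -> m_{21} = 0 (no row operation needed)
R3 <- R3 - (1)*R1:  [  0  12  -4 ]
R3 <- R3 - (-2)*R2:  [  0   0  -4 ]
Multipliers (in order of application): m_{21} = 0, m_{31} = 1, m_{32} = -2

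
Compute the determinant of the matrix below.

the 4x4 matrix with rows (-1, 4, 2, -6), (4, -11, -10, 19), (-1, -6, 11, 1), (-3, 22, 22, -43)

Forward elimination:
R2 <- R2 - (-4)*R1:  [  0   5  -2  -5 ]
R3 <- R3 - (1)*R1:  [   0  -10    9    7 ]
R4 <- R4 - (3)*R1:  [   0   10   16  -25 ]
R3 <- R3 - (-2)*R2:  [  0   0   5  -3 ]
R4 <- R4 - (2)*R2:  [   0    0   20  -15 ]
R4 <- R4 - (4)*R3:  [  0   0   0  -3 ]
Upper-triangular form:
[ -1  4   2  -6 ]
[  0  5  -2  -5 ]
[  0  0   5  -3 ]
[  0  0   0  -3 ]
det(A) = (-1)^0 * (-1) * (5) * (5) * (-3) = 75  (0 row swaps -> sign +1)

det(A) = 75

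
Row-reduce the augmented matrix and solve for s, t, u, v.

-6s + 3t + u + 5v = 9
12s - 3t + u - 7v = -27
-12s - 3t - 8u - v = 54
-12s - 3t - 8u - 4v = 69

Forward elimination on [A|b]:
R2 <- R2 - (-2)*R1:  [  0   3   3   3  -9 ]
R3 <- R3 - (2)*R1:  [   0   -9  -10  -11   36 ]
R4 <- R4 - (2)*R1:  [   0   -9  -10  -14   51 ]
R3 <- R3 - (-3)*R2:  [  0   0  -1  -2   9 ]
R4 <- R4 - (-3)*R2:  [  0   0  -1  -5  24 ]
R4 <- R4 - (1)*R3:  [  0   0   0  -3  15 ]
Row echelon form:
[ -6  3   1   5  |   9 ]
[  0  3   3   3  |  -9 ]
[  0  0  -1  -2  |   9 ]
[  0  0   0  -3  |  15 ]
Back-substitution:
v = (15) / -3 = -5
u = (9 - (-2)*(-5)) / -1 = 1
t = (-9 - (3)*(1) - (3)*(-5)) / 3 = 1
s = (9 - (3)*(1) - (1)*(1) - (5)*(-5)) / -6 = -5

(-5, 1, 1, -5)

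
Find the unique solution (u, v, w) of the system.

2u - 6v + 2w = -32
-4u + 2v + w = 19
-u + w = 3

(-2, 5, 1)

Forward elimination on [A|b]:
R2 <- R2 - (-2)*R1:  [   0  -10    5  -45 ]
R3 <- R3 - (-1/2)*R1:  [   0   -3    2  -13 ]
R3 <- R3 - (3/10)*R2:  [   0    0  1/2  1/2 ]
Row echelon form:
[ 2   -6    2  |  -32 ]
[ 0  -10    5  |  -45 ]
[ 0    0  1/2  |  1/2 ]
Back-substitution:
w = (1/2) / (1/2) = 1
v = (-45 - (5)*(1)) / -10 = 5
u = (-32 - (-6)*(5) - (2)*(1)) / 2 = -2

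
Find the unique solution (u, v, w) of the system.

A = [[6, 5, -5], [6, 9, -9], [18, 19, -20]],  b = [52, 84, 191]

(2, 5, -3)

Forward elimination on [A|b]:
R2 <- R2 - (1)*R1:  [  0   4  -4  32 ]
R3 <- R3 - (3)*R1:  [  0   4  -5  35 ]
R3 <- R3 - (1)*R2:  [  0   0  -1   3 ]
Row echelon form:
[ 6  5  -5  |  52 ]
[ 0  4  -4  |  32 ]
[ 0  0  -1  |   3 ]
Back-substitution:
w = (3) / -1 = -3
v = (32 - (-4)*(-3)) / 4 = 5
u = (52 - (5)*(5) - (-5)*(-3)) / 6 = 2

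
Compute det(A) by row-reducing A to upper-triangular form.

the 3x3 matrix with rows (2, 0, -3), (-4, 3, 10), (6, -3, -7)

det(A) = 36

Forward elimination:
R2 <- R2 - (-2)*R1:  [ 0  3  4 ]
R3 <- R3 - (3)*R1:  [  0  -3   2 ]
R3 <- R3 - (-1)*R2:  [ 0  0  6 ]
Upper-triangular form:
[ 2  0  -3 ]
[ 0  3   4 ]
[ 0  0   6 ]
det(A) = (-1)^0 * (2) * (3) * (6) = 36  (0 row swaps -> sign +1)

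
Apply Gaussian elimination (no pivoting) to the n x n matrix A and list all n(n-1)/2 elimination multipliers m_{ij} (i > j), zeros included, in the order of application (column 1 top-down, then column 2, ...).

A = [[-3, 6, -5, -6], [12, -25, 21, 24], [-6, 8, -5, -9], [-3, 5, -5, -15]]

Forward elimination:
R2 <- R2 - (-4)*R1:  [  0  -1   1   0 ]
R3 <- R3 - (2)*R1:  [  0  -4   5   3 ]
R4 <- R4 - (1)*R1:  [  0  -1   0  -9 ]
R3 <- R3 - (4)*R2:  [ 0  0  1  3 ]
R4 <- R4 - (1)*R2:  [  0   0  -1  -9 ]
R4 <- R4 - (-1)*R3:  [  0   0   0  -6 ]
Multipliers (in order of application): m_{21} = -4, m_{31} = 2, m_{41} = 1, m_{32} = 4, m_{42} = 1, m_{43} = -1

multipliers: -4, 2, 1, 4, 1, -1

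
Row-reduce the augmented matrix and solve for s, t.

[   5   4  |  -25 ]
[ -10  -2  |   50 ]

Forward elimination on [A|b]:
R2 <- R2 - (-2)*R1:  [ 0  6  0 ]
Row echelon form:
[ 5  4  |  -25 ]
[ 0  6  |    0 ]
Back-substitution:
t = (0) / 6 = 0
s = (-25 - (4)*(0)) / 5 = -5

(-5, 0)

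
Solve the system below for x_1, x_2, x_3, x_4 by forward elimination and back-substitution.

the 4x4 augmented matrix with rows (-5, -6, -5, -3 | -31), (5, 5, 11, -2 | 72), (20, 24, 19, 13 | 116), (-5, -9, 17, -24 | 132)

Forward elimination on [A|b]:
R2 <- R2 - (-1)*R1:  [  0  -1   6  -5  41 ]
R3 <- R3 - (-4)*R1:  [  0   0  -1   1  -8 ]
R4 <- R4 - (1)*R1:  [   0   -3   22  -21  163 ]
R4 <- R4 - (3)*R2:  [  0   0   4  -6  40 ]
R4 <- R4 - (-4)*R3:  [  0   0   0  -2   8 ]
Row echelon form:
[ -5  -6  -5  -3  |  -31 ]
[  0  -1   6  -5  |   41 ]
[  0   0  -1   1  |   -8 ]
[  0   0   0  -2  |    8 ]
Back-substitution:
x_4 = (8) / -2 = -4
x_3 = (-8 - (1)*(-4)) / -1 = 4
x_2 = (41 - (6)*(4) - (-5)*(-4)) / -1 = 3
x_1 = (-31 - (-6)*(3) - (-5)*(4) - (-3)*(-4)) / -5 = 1

(1, 3, 4, -4)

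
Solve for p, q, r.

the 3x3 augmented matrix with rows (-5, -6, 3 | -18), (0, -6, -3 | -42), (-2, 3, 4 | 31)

(0, 5, 4)

Forward elimination on [A|b]:
R3 <- R3 - (2/5)*R1:  [     0   27/5   14/5  191/5 ]
R3 <- R3 - (-9/10)*R2:  [    0     0  1/10   2/5 ]
Row echelon form:
[ -5  -6     3  |  -18 ]
[  0  -6    -3  |  -42 ]
[  0   0  1/10  |  2/5 ]
Back-substitution:
r = (2/5) / (1/10) = 4
q = (-42 - (-3)*(4)) / -6 = 5
p = (-18 - (-6)*(5) - (3)*(4)) / -5 = 0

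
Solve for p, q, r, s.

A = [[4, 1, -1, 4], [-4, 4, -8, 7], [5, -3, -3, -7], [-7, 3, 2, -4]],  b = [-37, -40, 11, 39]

Forward elimination on [A|b]:
R2 <- R2 - (-1)*R1:  [   0    5   -9   11  -77 ]
R3 <- R3 - (5/4)*R1:  [     0  -17/4   -7/4    -12  229/4 ]
R4 <- R4 - (-7/4)*R1:  [      0    19/4     1/4       3  -103/4 ]
R3 <- R3 - (-17/20)*R2:  [      0       0   -47/5  -53/20   -41/5 ]
R4 <- R4 - (19/20)*R2:  [       0        0     44/5  -149/20    237/5 ]
R4 <- R4 - (-44/47)*R3:  [         0          0          0  -1867/188    1867/47 ]
Row echelon form:
[ 4  1     -1          4  |      -37 ]
[ 0  5     -9         11  |      -77 ]
[ 0  0  -47/5     -53/20  |    -41/5 ]
[ 0  0      0  -1867/188  |  1867/47 ]
Back-substitution:
s = (1867/47) / (-1867/188) = -4
r = (-41/5 - (-53/20)*(-4)) / (-47/5) = 2
q = (-77 - (-9)*(2) - (11)*(-4)) / 5 = -3
p = (-37 - (1)*(-3) - (-1)*(2) - (4)*(-4)) / 4 = -4

(-4, -3, 2, -4)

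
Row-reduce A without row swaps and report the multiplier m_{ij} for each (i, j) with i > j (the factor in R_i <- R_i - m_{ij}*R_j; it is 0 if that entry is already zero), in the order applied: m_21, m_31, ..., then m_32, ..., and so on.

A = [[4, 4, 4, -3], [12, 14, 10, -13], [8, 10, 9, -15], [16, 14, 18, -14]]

Forward elimination:
R2 <- R2 - (3)*R1:  [  0   2  -2  -4 ]
R3 <- R3 - (2)*R1:  [  0   2   1  -9 ]
R4 <- R4 - (4)*R1:  [  0  -2   2  -2 ]
R3 <- R3 - (1)*R2:  [  0   0   3  -5 ]
R4 <- R4 - (-1)*R2:  [  0   0   0  -6 ]
R4: entry in column 3 is already 0 -> m_{43} = 0 (no row operation needed)
Multipliers (in order of application): m_{21} = 3, m_{31} = 2, m_{41} = 4, m_{32} = 1, m_{42} = -1, m_{43} = 0

multipliers: 3, 2, 4, 1, -1, 0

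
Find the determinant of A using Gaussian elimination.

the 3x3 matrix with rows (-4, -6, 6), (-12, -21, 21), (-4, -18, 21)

Forward elimination:
R2 <- R2 - (3)*R1:  [  0  -3   3 ]
R3 <- R3 - (1)*R1:  [   0  -12   15 ]
R3 <- R3 - (4)*R2:  [ 0  0  3 ]
Upper-triangular form:
[ -4  -6  6 ]
[  0  -3  3 ]
[  0   0  3 ]
det(A) = (-1)^0 * (-4) * (-3) * (3) = 36  (0 row swaps -> sign +1)

det(A) = 36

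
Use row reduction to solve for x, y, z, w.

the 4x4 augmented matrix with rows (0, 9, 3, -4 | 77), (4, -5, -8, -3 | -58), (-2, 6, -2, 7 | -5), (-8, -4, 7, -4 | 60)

Forward elimination on [A|b]:
R1 <-> R2   (pivot in column 1 was zero)
[  4  -5  -8  -3  -58 ]
[  0   9   3  -4   77 ]
[ -2   6  -2   7   -5 ]
[ -8  -4   7  -4   60 ]
R3 <- R3 - (-1/2)*R1:  [    0   7/2    -6  11/2   -34 ]
R4 <- R4 - (-2)*R1:  [   0  -14   -9  -10  -56 ]
R3 <- R3 - (7/18)*R2:  [        0         0     -43/6    127/18  -1151/18 ]
R4 <- R4 - (-14/9)*R2:  [      0       0   -13/3  -146/9   574/9 ]
R4 <- R4 - (26/43)*R3:  [       0        0        0  -881/43  4405/43 ]
Row echelon form:
[ 4  -5     -8       -3  |       -58 ]
[ 0   9      3       -4  |        77 ]
[ 0   0  -43/6   127/18  |  -1151/18 ]
[ 0   0      0  -881/43  |   4405/43 ]
Back-substitution:
w = (4405/43) / (-881/43) = -5
z = (-1151/18 - (127/18)*(-5)) / (-43/6) = 4
y = (77 - (3)*(4) - (-4)*(-5)) / 9 = 5
x = (-58 - (-5)*(5) - (-8)*(4) - (-3)*(-5)) / 4 = -4

(-4, 5, 4, -5)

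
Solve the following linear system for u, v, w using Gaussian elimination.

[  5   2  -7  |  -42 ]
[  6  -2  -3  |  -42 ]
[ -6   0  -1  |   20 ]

Forward elimination on [A|b]:
R2 <- R2 - (6/5)*R1:  [     0  -22/5   27/5   42/5 ]
R3 <- R3 - (-6/5)*R1:  [      0    12/5   -47/5  -152/5 ]
R3 <- R3 - (-6/11)*R2:  [       0        0   -71/11  -284/11 ]
Row echelon form:
[ 5      2      -7  |      -42 ]
[ 0  -22/5    27/5  |     42/5 ]
[ 0      0  -71/11  |  -284/11 ]
Back-substitution:
w = (-284/11) / (-71/11) = 4
v = (42/5 - (27/5)*(4)) / (-22/5) = 3
u = (-42 - (2)*(3) - (-7)*(4)) / 5 = -4

(-4, 3, 4)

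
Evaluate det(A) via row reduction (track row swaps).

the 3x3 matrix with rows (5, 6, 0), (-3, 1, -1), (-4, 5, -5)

det(A) = -66

Forward elimination:
R2 <- R2 - (-3/5)*R1:  [    0  23/5    -1 ]
R3 <- R3 - (-4/5)*R1:  [    0  49/5    -5 ]
R3 <- R3 - (49/23)*R2:  [      0       0  -66/23 ]
Upper-triangular form:
[ 5     6       0 ]
[ 0  23/5      -1 ]
[ 0     0  -66/23 ]
det(A) = (-1)^0 * (5) * (23/5) * (-66/23) = -66  (0 row swaps -> sign +1)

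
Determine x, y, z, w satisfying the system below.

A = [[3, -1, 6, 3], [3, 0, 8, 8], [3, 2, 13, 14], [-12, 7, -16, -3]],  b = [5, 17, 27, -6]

Forward elimination on [A|b]:
R2 <- R2 - (1)*R1:  [  0   1   2   5  12 ]
R3 <- R3 - (1)*R1:  [  0   3   7  11  22 ]
R4 <- R4 - (-4)*R1:  [  0   3   8   9  14 ]
R3 <- R3 - (3)*R2:  [   0    0    1   -4  -14 ]
R4 <- R4 - (3)*R2:  [   0    0    2   -6  -22 ]
R4 <- R4 - (2)*R3:  [ 0  0  0  2  6 ]
Row echelon form:
[ 3  -1  6   3  |    5 ]
[ 0   1  2   5  |   12 ]
[ 0   0  1  -4  |  -14 ]
[ 0   0  0   2  |    6 ]
Back-substitution:
w = (6) / 2 = 3
z = (-14 - (-4)*(3)) / 1 = -2
y = (12 - (2)*(-2) - (5)*(3)) / 1 = 1
x = (5 - (-1)*(1) - (6)*(-2) - (3)*(3)) / 3 = 3

(3, 1, -2, 3)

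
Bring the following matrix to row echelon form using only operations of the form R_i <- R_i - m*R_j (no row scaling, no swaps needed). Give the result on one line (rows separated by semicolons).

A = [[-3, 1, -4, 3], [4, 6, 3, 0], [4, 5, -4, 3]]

Forward elimination:
R2 <- R2 - (-4/3)*R1:  [    0  22/3  -7/3     4 ]
R3 <- R3 - (-4/3)*R1:  [     0   19/3  -28/3      7 ]
R3 <- R3 - (19/22)*R2:  [       0        0  -161/22    39/11 ]
Row echelon form:
[ -3     1       -4      3 ]
[  0  22/3     -7/3      4 ]
[  0     0  -161/22  39/11 ]

REF = [-3 1 -4 3; 0 22/3 -7/3 4; 0 0 -161/22 39/11]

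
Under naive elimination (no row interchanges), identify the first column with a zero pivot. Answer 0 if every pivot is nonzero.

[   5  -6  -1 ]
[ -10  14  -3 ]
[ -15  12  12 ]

first zero-pivot column = 0

Naive forward elimination:
R2 <- R2 - (-2)*R1:  [  0   2  -5 ]
R3 <- R3 - (-3)*R1:  [  0  -6   9 ]
R3 <- R3 - (-3)*R2:  [  0   0  -6 ]
All pivots nonzero; naive elimination completes without hitting a zero pivot.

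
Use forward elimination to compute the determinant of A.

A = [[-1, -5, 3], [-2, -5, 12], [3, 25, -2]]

Forward elimination:
R2 <- R2 - (2)*R1:  [ 0  5  6 ]
R3 <- R3 - (-3)*R1:  [  0  10   7 ]
R3 <- R3 - (2)*R2:  [  0   0  -5 ]
Upper-triangular form:
[ -1  -5   3 ]
[  0   5   6 ]
[  0   0  -5 ]
det(A) = (-1)^0 * (-1) * (5) * (-5) = 25  (0 row swaps -> sign +1)

det(A) = 25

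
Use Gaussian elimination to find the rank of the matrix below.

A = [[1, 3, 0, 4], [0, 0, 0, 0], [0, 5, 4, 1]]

rank(A) = 2

Row reduction:
R2 <-> R3   (pivot in column 2 was zero)
[ 1  3  0  4 ]
[ 0  5  4  1 ]
[ 0  0  0  0 ]
Row echelon form:
[ 1  3  0  4 ]
[ 0  5  4  1 ]
[ 0  0  0  0 ]
Nonzero rows / pivot columns: 2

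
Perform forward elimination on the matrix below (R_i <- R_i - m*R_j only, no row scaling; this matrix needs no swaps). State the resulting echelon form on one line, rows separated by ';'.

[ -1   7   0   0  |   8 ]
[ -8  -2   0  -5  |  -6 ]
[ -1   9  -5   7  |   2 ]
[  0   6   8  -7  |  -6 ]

REF = [-1 7 0 0 8; 0 -58 0 -5 -70; 0 0 -5 198/29 -244/29; 0 0 0 494/145 -3872/145]

Forward elimination:
R2 <- R2 - (8)*R1:  [   0  -58    0   -5  -70 ]
R3 <- R3 - (1)*R1:  [  0   2  -5   7  -6 ]
R3 <- R3 - (-1/29)*R2:  [       0        0       -5   198/29  -244/29 ]
R4 <- R4 - (-3/29)*R2:  [       0        0        8  -218/29  -384/29 ]
R4 <- R4 - (-8/5)*R3:  [         0          0          0    494/145  -3872/145 ]
Row echelon form:
[ -1    7   0        0  |          8 ]
[  0  -58   0       -5  |        -70 ]
[  0    0  -5   198/29  |    -244/29 ]
[  0    0   0  494/145  |  -3872/145 ]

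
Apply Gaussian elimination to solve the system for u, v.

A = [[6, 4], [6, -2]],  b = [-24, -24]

Forward elimination on [A|b]:
R2 <- R2 - (1)*R1:  [  0  -6   0 ]
Row echelon form:
[ 6   4  |  -24 ]
[ 0  -6  |    0 ]
Back-substitution:
v = (0) / -6 = 0
u = (-24 - (4)*(0)) / 6 = -4

(-4, 0)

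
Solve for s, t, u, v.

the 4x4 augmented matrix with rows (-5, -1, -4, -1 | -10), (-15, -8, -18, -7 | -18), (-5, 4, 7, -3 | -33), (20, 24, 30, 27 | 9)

Forward elimination on [A|b]:
R2 <- R2 - (3)*R1:  [  0  -5  -6  -4  12 ]
R3 <- R3 - (1)*R1:  [   0    5   11   -2  -23 ]
R4 <- R4 - (-4)*R1:  [   0   20   14   23  -31 ]
R3 <- R3 - (-1)*R2:  [   0    0    5   -6  -11 ]
R4 <- R4 - (-4)*R2:  [   0    0  -10    7   17 ]
R4 <- R4 - (-2)*R3:  [  0   0   0  -5  -5 ]
Row echelon form:
[ -5  -1  -4  -1  |  -10 ]
[  0  -5  -6  -4  |   12 ]
[  0   0   5  -6  |  -11 ]
[  0   0   0  -5  |   -5 ]
Back-substitution:
v = (-5) / -5 = 1
u = (-11 - (-6)*(1)) / 5 = -1
t = (12 - (-6)*(-1) - (-4)*(1)) / -5 = -2
s = (-10 - (-1)*(-2) - (-4)*(-1) - (-1)*(1)) / -5 = 3

(3, -2, -1, 1)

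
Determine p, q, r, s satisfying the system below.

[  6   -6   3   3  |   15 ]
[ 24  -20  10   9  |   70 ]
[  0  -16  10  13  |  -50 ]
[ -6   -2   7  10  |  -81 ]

Forward elimination on [A|b]:
R2 <- R2 - (4)*R1:  [  0   4  -2  -3  10 ]
R4 <- R4 - (-1)*R1:  [   0   -8   10   13  -66 ]
R3 <- R3 - (-4)*R2:  [   0    0    2    1  -10 ]
R4 <- R4 - (-2)*R2:  [   0    0    6    7  -46 ]
R4 <- R4 - (3)*R3:  [   0    0    0    4  -16 ]
Row echelon form:
[ 6  -6   3   3  |   15 ]
[ 0   4  -2  -3  |   10 ]
[ 0   0   2   1  |  -10 ]
[ 0   0   0   4  |  -16 ]
Back-substitution:
s = (-16) / 4 = -4
r = (-10 - (1)*(-4)) / 2 = -3
q = (10 - (-2)*(-3) - (-3)*(-4)) / 4 = -2
p = (15 - (-6)*(-2) - (3)*(-3) - (3)*(-4)) / 6 = 4

(4, -2, -3, -4)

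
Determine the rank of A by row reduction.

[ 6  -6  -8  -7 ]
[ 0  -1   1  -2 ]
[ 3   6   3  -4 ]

Row reduction:
R3 <- R3 - (1/2)*R1:  [    0     9     7  -1/2 ]
R3 <- R3 - (-9)*R2:  [     0      0     16  -37/2 ]
Row echelon form:
[ 6  -6  -8     -7 ]
[ 0  -1   1     -2 ]
[ 0   0  16  -37/2 ]
Nonzero rows / pivot columns: 3

rank(A) = 3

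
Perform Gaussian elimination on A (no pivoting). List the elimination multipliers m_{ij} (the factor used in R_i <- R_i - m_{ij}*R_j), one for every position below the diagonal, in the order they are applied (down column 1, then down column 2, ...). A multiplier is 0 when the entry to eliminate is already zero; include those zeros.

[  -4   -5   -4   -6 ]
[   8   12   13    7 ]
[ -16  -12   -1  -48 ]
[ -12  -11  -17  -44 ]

Forward elimination:
R2 <- R2 - (-2)*R1:  [  0   2   5  -5 ]
R3 <- R3 - (4)*R1:  [   0    8   15  -24 ]
R4 <- R4 - (3)*R1:  [   0    4   -5  -26 ]
R3 <- R3 - (4)*R2:  [  0   0  -5  -4 ]
R4 <- R4 - (2)*R2:  [   0    0  -15  -16 ]
R4 <- R4 - (3)*R3:  [  0   0   0  -4 ]
Multipliers (in order of application): m_{21} = -2, m_{31} = 4, m_{41} = 3, m_{32} = 4, m_{42} = 2, m_{43} = 3

multipliers: -2, 4, 3, 4, 2, 3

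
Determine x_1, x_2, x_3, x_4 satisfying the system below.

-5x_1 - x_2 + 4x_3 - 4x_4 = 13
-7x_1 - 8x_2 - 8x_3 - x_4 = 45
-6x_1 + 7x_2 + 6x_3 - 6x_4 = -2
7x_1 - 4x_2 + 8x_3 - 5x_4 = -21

Forward elimination on [A|b]:
R2 <- R2 - (7/5)*R1:  [     0  -33/5  -68/5   23/5  134/5 ]
R3 <- R3 - (6/5)*R1:  [     0   41/5    6/5   -6/5  -88/5 ]
R4 <- R4 - (-7/5)*R1:  [     0  -27/5   68/5  -53/5  -14/5 ]
R3 <- R3 - (-41/33)*R2:  [       0        0  -518/33   149/33   518/33 ]
R4 <- R4 - (9/11)*R2:  [       0        0   272/11  -158/11  -272/11 ]
R4 <- R4 - (-408/259)*R3:  [         0          0          0  -1878/259          0 ]
Row echelon form:
[ -5     -1        4         -4  |      13 ]
[  0  -33/5    -68/5       23/5  |   134/5 ]
[  0      0  -518/33     149/33  |  518/33 ]
[  0      0        0  -1878/259  |       0 ]
Back-substitution:
x_4 = (0) / (-1878/259) = 0
x_3 = (518/33 - (149/33)*(0)) / (-518/33) = -1
x_2 = (134/5 - (-68/5)*(-1) - (23/5)*(0)) / (-33/5) = -2
x_1 = (13 - (-1)*(-2) - (4)*(-1) - (-4)*(0)) / -5 = -3

(-3, -2, -1, 0)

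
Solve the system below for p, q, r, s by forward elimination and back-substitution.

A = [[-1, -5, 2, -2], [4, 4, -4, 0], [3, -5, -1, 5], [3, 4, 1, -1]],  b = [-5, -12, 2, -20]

Forward elimination on [A|b]:
R2 <- R2 - (-4)*R1:  [   0  -16    4   -8  -32 ]
R3 <- R3 - (-3)*R1:  [   0  -20    5   -1  -13 ]
R4 <- R4 - (-3)*R1:  [   0  -11    7   -7  -35 ]
R3 <- R3 - (5/4)*R2:  [  0   0   0   9  27 ]
R4 <- R4 - (11/16)*R2:  [    0     0  17/4  -3/2   -13 ]
R3 <-> R4   (pivot in column 3 was zero)
[ -1   -5     2    -2   -5 ]
[  0  -16     4    -8  -32 ]
[  0    0  17/4  -3/2  -13 ]
[  0    0     0     9   27 ]
Row echelon form:
[ -1   -5     2    -2  |   -5 ]
[  0  -16     4    -8  |  -32 ]
[  0    0  17/4  -3/2  |  -13 ]
[  0    0     0     9  |   27 ]
Back-substitution:
s = (27) / 9 = 3
r = (-13 - (-3/2)*(3)) / (17/4) = -2
q = (-32 - (4)*(-2) - (-8)*(3)) / -16 = 0
p = (-5 - (-5)*(0) - (2)*(-2) - (-2)*(3)) / -1 = -5

(-5, 0, -2, 3)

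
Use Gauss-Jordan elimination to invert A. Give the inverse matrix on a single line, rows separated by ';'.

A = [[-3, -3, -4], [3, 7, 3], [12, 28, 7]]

Gauss-Jordan on [A | I]:
R1 <- (1/-3)*R1:  [    1     1   4/3  |  -1/3     0     0 ]
R2 <- R2 - (3)*R1:  [  0   4  -1  |   1   1   0 ]
R3 <- R3 - (12)*R1:  [  0  16  -9  |   4   0   1 ]
R2 <- (1/4)*R2:  [    0     1  -1/4  |   1/4   1/4     0 ]
R1 <- R1 - (1)*R2:  [     1      0  19/12  |  -7/12   -1/4      0 ]
R3 <- R3 - (16)*R2:  [  0   0  -5  |   0  -4   1 ]
R3 <- (1/-5)*R3:  [    0     0     1  |     0   4/5  -1/5 ]
R1 <- R1 - (19/12)*R3:  [      1       0       0  |   -7/12  -91/60   19/60 ]
R2 <- R2 - (-1/4)*R3:  [     0      1      0  |    1/4   9/20  -1/20 ]
Right block of [I | A^{-1}] is the inverse:
[ -7/12  -91/60  19/60 ]
[   1/4    9/20  -1/20 ]
[     0     4/5   -1/5 ]

inverse = [-7/12 -91/60 19/60; 1/4 9/20 -1/20; 0 4/5 -1/5]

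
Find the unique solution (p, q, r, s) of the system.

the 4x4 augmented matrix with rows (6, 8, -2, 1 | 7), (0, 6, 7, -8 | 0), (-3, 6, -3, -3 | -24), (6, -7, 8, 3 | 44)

Forward elimination on [A|b]:
R3 <- R3 - (-1/2)*R1:  [     0     10     -4   -5/2  -41/2 ]
R4 <- R4 - (1)*R1:  [   0  -15   10    2   37 ]
R3 <- R3 - (5/3)*R2:  [     0      0  -47/3   65/6  -41/2 ]
R4 <- R4 - (-5/2)*R2:  [    0     0  55/2   -18    37 ]
R4 <- R4 - (-165/94)*R3:  [       0        0        0  191/188  191/188 ]
Row echelon form:
[ 6  8     -2        1  |        7 ]
[ 0  6      7       -8  |        0 ]
[ 0  0  -47/3     65/6  |    -41/2 ]
[ 0  0      0  191/188  |  191/188 ]
Back-substitution:
s = (191/188) / (191/188) = 1
r = (-41/2 - (65/6)*(1)) / (-47/3) = 2
q = (0 - (7)*(2) - (-8)*(1)) / 6 = -1
p = (7 - (8)*(-1) - (-2)*(2) - (1)*(1)) / 6 = 3

(3, -1, 2, 1)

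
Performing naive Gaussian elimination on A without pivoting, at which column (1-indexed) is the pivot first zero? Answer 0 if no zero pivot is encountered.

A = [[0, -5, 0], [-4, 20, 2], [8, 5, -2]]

first zero-pivot column = 1

Naive forward elimination:
Pivot entry (1,1) is zero but row 2 has -4 in column 1 -> naive elimination stops; a row interchange (e.g. R1 <-> R2) would be required here.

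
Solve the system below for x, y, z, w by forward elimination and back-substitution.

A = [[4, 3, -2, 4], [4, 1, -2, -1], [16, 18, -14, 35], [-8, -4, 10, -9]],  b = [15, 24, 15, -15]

Forward elimination on [A|b]:
R2 <- R2 - (1)*R1:  [  0  -2   0  -5   9 ]
R3 <- R3 - (4)*R1:  [   0    6   -6   19  -45 ]
R4 <- R4 - (-2)*R1:  [  0   2   6  -1  15 ]
R3 <- R3 - (-3)*R2:  [   0    0   -6    4  -18 ]
R4 <- R4 - (-1)*R2:  [  0   0   6  -6  24 ]
R4 <- R4 - (-1)*R3:  [  0   0   0  -2   6 ]
Row echelon form:
[ 4   3  -2   4  |   15 ]
[ 0  -2   0  -5  |    9 ]
[ 0   0  -6   4  |  -18 ]
[ 0   0   0  -2  |    6 ]
Back-substitution:
w = (6) / -2 = -3
z = (-18 - (4)*(-3)) / -6 = 1
y = (9 - (-5)*(-3)) / -2 = 3
x = (15 - (3)*(3) - (-2)*(1) - (4)*(-3)) / 4 = 5

(5, 3, 1, -3)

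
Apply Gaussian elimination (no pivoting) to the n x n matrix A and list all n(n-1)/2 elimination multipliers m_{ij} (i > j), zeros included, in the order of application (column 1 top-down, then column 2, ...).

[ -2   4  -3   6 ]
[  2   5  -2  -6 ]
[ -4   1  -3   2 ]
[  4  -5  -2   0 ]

multipliers: -1, 2, -2, -7/9, 1/3, 57/8

Forward elimination:
R2 <- R2 - (-1)*R1:  [  0   9  -5   0 ]
R3 <- R3 - (2)*R1:  [   0   -7    3  -10 ]
R4 <- R4 - (-2)*R1:  [  0   3  -8  12 ]
R3 <- R3 - (-7/9)*R2:  [    0     0  -8/9   -10 ]
R4 <- R4 - (1/3)*R2:  [     0      0  -19/3     12 ]
R4 <- R4 - (57/8)*R3:  [     0      0      0  333/4 ]
Multipliers (in order of application): m_{21} = -1, m_{31} = 2, m_{41} = -2, m_{32} = -7/9, m_{42} = 1/3, m_{43} = 57/8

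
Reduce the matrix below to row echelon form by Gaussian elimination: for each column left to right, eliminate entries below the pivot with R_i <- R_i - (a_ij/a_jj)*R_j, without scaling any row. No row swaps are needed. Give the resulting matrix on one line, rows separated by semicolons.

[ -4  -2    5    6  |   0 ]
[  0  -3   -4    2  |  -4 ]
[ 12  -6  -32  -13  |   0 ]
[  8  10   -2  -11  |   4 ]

REF = [-4 -2 5 6 0; 0 -3 -4 2 -4; 0 0 -1 -3 16; 0 0 0 5 -4]

Forward elimination:
R3 <- R3 - (-3)*R1:  [   0  -12  -17    5    0 ]
R4 <- R4 - (-2)*R1:  [ 0  6  8  1  4 ]
R3 <- R3 - (4)*R2:  [  0   0  -1  -3  16 ]
R4 <- R4 - (-2)*R2:  [  0   0   0   5  -4 ]
Row echelon form:
[ -4  -2   5   6  |   0 ]
[  0  -3  -4   2  |  -4 ]
[  0   0  -1  -3  |  16 ]
[  0   0   0   5  |  -4 ]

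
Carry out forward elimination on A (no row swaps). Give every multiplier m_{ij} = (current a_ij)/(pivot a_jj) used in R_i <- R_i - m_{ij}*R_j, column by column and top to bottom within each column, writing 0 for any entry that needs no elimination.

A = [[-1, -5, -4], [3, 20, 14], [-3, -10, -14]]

multipliers: -3, 3, 1

Forward elimination:
R2 <- R2 - (-3)*R1:  [ 0  5  2 ]
R3 <- R3 - (3)*R1:  [  0   5  -2 ]
R3 <- R3 - (1)*R2:  [  0   0  -4 ]
Multipliers (in order of application): m_{21} = -3, m_{31} = 3, m_{32} = 1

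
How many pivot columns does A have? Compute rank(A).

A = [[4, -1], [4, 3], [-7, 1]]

rank(A) = 2

Row reduction:
R2 <- R2 - (1)*R1:  [ 0  4 ]
R3 <- R3 - (-7/4)*R1:  [    0  -3/4 ]
R3 <- R3 - (-3/16)*R2:  [ 0  0 ]
Row echelon form:
[ 4  -1 ]
[ 0   4 ]
[ 0   0 ]
Nonzero rows / pivot columns: 2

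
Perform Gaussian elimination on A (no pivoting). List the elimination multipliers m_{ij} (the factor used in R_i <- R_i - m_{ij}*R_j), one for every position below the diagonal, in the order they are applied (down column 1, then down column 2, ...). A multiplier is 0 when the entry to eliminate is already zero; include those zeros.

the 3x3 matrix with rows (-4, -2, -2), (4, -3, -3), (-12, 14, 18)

Forward elimination:
R2 <- R2 - (-1)*R1:  [  0  -5  -5 ]
R3 <- R3 - (3)*R1:  [  0  20  24 ]
R3 <- R3 - (-4)*R2:  [ 0  0  4 ]
Multipliers (in order of application): m_{21} = -1, m_{31} = 3, m_{32} = -4

multipliers: -1, 3, -4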